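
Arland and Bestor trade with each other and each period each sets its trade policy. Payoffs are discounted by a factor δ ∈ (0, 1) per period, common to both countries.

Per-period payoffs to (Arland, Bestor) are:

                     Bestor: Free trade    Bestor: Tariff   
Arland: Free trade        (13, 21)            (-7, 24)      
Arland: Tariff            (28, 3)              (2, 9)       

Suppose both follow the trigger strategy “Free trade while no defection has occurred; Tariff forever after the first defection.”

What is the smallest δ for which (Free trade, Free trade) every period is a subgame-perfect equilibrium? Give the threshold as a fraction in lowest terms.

Arland's threshold: (28−13)/(28−2) = 15/26.
Bestor's threshold: (24−21)/(24−9) = 1/5.
15/26 > 1/5, so Arland binds and δ* = 15/26.

15/26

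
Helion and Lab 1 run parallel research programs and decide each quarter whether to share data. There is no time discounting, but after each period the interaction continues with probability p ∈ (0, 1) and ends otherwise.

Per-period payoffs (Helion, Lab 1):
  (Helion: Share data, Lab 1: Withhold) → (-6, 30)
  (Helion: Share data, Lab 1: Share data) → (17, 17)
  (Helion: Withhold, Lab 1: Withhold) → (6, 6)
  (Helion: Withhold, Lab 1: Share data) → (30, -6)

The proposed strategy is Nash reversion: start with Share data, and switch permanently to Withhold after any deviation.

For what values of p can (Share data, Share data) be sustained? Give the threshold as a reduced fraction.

With no time discounting, the continuation probability p plays the role of the discount factor.
Grim-trigger IC: 17/(1−p) ≥ 30 + 6p/(1−p) ⇒ p ≥ (30−17)/(30−6) = 13/24.

13/24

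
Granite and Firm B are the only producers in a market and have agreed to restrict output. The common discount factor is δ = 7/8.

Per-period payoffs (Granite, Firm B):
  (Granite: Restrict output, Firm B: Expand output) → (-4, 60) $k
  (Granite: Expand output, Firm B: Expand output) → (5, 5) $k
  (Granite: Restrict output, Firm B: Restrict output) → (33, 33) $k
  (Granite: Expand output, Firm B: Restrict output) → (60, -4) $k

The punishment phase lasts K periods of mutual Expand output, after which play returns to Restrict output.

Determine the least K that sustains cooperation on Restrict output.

Need Σ_{k=1}^{K} δ^k ≥ (60−33)/(33−5) = 0.9643 at δ = 7/8.
At K = 1 the sum is 0.8750 < 0.9643; at K = 2 it is 1.6406 ≥ 0.9643.
So the minimum punishment length is K = 2.

2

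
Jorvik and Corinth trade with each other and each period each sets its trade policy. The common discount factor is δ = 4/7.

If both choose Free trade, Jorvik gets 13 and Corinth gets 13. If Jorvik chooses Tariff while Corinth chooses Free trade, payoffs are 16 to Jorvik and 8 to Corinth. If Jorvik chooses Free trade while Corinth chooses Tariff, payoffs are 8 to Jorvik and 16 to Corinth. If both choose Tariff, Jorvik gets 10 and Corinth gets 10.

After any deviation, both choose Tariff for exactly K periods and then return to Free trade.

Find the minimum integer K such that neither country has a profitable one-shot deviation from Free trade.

3

IC: δ(1−δ^K)/(1−δ) ≥ (16−13)/(13−10) = 1.
With δ = 4/7: need 1 − δ^K ≥ 1·(1−4/7)/(4/7), i.e. δ^K ≤ 0.2500.
Since (4/7)^2 = 0.3265 and (4/7)^3 = 0.1866, the smallest such K is 3.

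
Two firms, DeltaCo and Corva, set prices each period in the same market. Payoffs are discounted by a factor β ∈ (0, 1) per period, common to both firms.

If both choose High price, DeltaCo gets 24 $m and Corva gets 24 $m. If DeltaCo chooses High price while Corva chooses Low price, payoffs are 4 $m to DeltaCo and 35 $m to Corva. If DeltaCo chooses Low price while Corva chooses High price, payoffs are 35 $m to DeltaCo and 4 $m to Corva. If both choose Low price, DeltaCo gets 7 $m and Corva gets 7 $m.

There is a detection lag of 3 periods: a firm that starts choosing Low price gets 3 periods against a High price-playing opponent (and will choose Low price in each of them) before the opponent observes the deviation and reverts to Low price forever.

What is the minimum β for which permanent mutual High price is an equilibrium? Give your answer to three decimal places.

A deviator earns 35 for 3 periods, then 7 forever; cooperating earns 24 forever. Multiplying the IC by (1−β):
24 ≥ 35(1−β^3) + 7β^3, so 28·β^3 ≥ 11 and β^3 ≥ 11/28.
β ≥ (11/28)^(1/3) ≈ 0.732.

0.732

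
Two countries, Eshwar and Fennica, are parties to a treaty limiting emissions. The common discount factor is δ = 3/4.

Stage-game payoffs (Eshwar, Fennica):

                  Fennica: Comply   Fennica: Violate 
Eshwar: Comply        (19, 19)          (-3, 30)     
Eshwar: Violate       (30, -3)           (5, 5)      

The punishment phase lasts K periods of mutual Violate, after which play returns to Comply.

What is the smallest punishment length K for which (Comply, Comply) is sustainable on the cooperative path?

2

No profitable deviation requires (19−5)(δ+…+δ^K) ≥ 30−19, i.e. δ+…+δ^K ≥ 11/14 ≈ 0.7857.
With δ = 3/4, the partial sums are K=1: 0.7500, K=2: 1.3125.
K = 2 is the first length at which the sum reaches 0.7857.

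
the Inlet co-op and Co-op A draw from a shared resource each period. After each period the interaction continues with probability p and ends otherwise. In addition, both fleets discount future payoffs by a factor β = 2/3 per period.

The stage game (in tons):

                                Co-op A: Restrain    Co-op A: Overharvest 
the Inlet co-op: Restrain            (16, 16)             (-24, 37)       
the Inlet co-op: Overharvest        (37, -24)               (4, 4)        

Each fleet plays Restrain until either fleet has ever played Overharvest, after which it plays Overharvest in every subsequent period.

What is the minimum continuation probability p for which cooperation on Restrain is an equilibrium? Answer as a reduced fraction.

21/22

Expected continuation weight on next period's payoff is β·p = 2/3·p, which plays the role of the discount factor.
Cooperation requires 2/3·p ≥ (37−16)/(37−4) = 7/11, hence p ≥ 21/22.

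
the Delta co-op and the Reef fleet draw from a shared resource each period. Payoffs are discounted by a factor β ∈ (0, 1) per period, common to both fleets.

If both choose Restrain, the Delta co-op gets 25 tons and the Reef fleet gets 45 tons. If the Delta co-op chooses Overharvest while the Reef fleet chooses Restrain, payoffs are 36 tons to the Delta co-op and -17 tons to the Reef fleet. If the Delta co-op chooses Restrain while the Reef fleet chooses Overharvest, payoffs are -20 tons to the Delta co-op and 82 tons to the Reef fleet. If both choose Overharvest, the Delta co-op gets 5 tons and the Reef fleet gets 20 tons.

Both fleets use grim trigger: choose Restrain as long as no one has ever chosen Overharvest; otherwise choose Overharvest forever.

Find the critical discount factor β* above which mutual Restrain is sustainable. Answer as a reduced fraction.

the Delta co-op's threshold: (36−25)/(36−5) = 11/31.
the Reef fleet's threshold: (82−45)/(82−20) = 37/62.
11/31 < 37/62, so the Reef fleet binds and β* = 37/62.

37/62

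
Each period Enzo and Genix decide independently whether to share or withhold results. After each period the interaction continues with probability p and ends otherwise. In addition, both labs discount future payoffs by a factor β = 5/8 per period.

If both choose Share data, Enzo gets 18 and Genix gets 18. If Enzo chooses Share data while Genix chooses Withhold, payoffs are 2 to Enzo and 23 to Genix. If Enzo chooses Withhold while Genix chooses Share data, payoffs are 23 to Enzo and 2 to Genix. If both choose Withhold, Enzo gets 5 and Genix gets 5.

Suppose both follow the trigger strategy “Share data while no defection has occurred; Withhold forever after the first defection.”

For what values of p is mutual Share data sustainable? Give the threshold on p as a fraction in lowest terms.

4/9

With continuation probability p and discount β, the effective per-period discount factor is βp.
Grim-trigger IC: βp ≥ (23−18)/(23−5) = 5/18.
So p ≥ (5/18)/(5/8) = 4/9.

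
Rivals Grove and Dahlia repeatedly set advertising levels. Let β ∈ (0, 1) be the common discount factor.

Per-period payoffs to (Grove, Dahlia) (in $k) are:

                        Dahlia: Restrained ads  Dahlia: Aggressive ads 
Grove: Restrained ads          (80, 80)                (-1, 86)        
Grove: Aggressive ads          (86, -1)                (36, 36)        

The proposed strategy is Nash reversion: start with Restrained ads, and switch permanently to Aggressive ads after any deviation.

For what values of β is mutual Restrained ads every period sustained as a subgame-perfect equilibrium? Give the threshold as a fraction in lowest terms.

3/25

One-period gain from deviating is 86 − 80 = 6. The loss is 80 − 36 = 44 in every subsequent period, with present value 44·β/(1−β).
Deviation is unprofitable when 44·β/(1−β) ≥ 6, i.e. β/(1−β) ≥ 3/22.
Equivalently β ≥ 6/(6+44) = 3/25.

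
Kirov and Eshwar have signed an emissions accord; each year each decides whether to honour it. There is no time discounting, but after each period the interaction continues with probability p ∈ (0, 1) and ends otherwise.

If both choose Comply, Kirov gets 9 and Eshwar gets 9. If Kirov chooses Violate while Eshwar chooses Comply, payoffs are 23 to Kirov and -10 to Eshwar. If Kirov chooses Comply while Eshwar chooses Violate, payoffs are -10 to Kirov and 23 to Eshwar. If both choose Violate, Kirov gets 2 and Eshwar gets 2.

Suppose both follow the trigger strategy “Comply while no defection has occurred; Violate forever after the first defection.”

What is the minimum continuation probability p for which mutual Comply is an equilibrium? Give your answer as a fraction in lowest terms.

Expected cooperation value is 9 + p·9 + p²·9 + … = 9/(1−p); deviation gives 23 + p·2/(1−p).
9 ≥ 23(1−p) + 2p ⇒ 21p ≥ 14 ⇒ p ≥ 14/21 = 2/3.

2/3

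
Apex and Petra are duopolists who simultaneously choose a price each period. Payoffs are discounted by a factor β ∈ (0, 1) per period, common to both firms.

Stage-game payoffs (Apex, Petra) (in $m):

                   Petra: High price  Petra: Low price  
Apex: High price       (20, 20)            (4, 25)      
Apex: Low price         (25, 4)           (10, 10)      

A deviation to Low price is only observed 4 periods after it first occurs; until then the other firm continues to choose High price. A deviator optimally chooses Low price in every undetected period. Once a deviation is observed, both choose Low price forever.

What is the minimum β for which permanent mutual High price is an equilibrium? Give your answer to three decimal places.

The best deviation is to choose Low price for all 4 undetected periods, earning 25 each, then 10 forever once detected.
Deviation value: 25(1−β^4)/(1−β) + 10β^4/(1−β); cooperation value: 20/(1−β).
IC: 20 ≥ 25(1−β^4) + 10β^4 = 25 − 15β^4.
So β^4 ≥ 5/15 = 1/3, giving β ≥ (1/3)^(1/4) ≈ 0.760.

0.760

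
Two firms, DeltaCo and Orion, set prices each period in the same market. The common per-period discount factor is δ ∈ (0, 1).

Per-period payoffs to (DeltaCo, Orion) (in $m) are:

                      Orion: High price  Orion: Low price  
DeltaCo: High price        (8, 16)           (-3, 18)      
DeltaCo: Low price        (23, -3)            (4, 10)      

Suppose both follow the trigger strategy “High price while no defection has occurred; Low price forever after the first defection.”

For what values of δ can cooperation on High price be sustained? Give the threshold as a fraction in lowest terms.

DeltaCo's threshold: (23−8)/(23−4) = 15/19.
Orion's threshold: (18−16)/(18−10) = 1/4.
15/19 > 1/4, so DeltaCo binds and δ* = 15/19.

15/19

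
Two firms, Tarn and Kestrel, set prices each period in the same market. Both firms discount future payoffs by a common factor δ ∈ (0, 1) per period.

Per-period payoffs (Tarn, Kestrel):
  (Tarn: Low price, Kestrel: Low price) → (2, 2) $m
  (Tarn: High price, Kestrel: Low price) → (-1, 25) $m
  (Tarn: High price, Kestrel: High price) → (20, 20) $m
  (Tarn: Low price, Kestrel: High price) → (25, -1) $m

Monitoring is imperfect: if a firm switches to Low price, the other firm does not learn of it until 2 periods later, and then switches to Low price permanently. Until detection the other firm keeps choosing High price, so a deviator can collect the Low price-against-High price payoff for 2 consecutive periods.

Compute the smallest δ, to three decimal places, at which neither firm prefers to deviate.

A deviator earns 25 for 2 periods, then 2 forever; cooperating earns 20 forever. Multiplying the IC by (1−δ):
20 ≥ 25(1−δ^2) + 2δ^2, so 23·δ^2 ≥ 5 and δ^2 ≥ 5/23.
δ ≥ (5/23)^(1/2) ≈ 0.466.

0.466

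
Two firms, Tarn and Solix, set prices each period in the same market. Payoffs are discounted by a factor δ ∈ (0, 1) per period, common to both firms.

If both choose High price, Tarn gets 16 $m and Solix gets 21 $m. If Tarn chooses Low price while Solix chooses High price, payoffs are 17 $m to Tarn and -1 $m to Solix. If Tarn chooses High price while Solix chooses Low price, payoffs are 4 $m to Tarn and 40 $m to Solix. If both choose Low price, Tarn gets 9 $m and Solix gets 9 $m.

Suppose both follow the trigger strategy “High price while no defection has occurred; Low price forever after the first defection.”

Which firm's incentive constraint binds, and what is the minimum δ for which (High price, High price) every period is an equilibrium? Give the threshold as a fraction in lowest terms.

Solix; δ ≥ 19/31

Tarn's threshold: (17−16)/(17−9) = 1/8.
Solix's threshold: (40−21)/(40−9) = 19/31.
1/8 < 19/31, so Solix binds and δ* = 19/31.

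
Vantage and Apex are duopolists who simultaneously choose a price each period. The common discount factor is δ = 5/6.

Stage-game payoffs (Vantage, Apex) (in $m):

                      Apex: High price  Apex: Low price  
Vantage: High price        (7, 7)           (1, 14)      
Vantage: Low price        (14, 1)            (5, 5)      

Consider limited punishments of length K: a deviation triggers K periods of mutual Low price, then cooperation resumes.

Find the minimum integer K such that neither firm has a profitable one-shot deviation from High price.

7

Need Σ_{k=1}^{K} δ^k ≥ (14−7)/(7−5) = 3.5000 at δ = 5/6.
At K = 6 the sum is 3.3255 < 3.5000; at K = 7 it is 3.6046 ≥ 3.5000.
So the minimum punishment length is K = 7.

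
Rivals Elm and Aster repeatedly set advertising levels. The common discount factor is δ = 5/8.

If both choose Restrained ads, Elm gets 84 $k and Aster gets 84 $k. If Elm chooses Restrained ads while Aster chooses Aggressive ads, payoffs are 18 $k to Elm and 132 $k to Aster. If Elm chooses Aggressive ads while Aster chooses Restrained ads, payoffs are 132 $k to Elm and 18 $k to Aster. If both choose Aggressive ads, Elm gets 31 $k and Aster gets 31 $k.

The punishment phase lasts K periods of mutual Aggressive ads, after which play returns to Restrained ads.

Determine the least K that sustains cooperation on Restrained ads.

2

IC: δ(1−δ^K)/(1−δ) ≥ (132−84)/(84−31) = 48/53.
With δ = 5/8: need 1 − δ^K ≥ 48/53·(1−5/8)/(5/8), i.e. δ^K ≤ 0.4566.
Since (5/8)^1 = 0.6250 and (5/8)^2 = 0.3906, the smallest such K is 2.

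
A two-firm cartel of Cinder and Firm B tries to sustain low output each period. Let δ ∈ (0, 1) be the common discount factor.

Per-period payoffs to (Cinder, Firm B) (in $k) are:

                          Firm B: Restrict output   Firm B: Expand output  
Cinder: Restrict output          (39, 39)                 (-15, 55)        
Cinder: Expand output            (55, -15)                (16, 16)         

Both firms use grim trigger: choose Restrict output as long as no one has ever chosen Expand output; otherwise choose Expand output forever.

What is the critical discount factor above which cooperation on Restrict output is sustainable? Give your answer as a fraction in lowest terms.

16/39

One-period gain from deviating is 55 − 39 = 16. The loss is 39 − 16 = 23 in every subsequent period, with present value 23·δ/(1−δ).
Deviation is unprofitable when 23·δ/(1−δ) ≥ 16, i.e. δ/(1−δ) ≥ 16/23.
Equivalently δ ≥ 16/(16+23) = 16/39.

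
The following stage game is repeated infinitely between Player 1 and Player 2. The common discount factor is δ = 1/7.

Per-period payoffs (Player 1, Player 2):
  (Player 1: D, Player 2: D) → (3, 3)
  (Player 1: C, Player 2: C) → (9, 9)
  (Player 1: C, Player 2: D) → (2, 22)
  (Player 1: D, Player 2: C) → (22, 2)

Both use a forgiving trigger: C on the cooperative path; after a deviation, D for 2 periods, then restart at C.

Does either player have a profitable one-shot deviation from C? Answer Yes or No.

IC: δ+…+δ^2 ≥ (22−9)/(9−3) = 13/6.
At δ = 1/7: partial sum = 0.1633 < 2.1667. Cooperation not sustainable.

Yes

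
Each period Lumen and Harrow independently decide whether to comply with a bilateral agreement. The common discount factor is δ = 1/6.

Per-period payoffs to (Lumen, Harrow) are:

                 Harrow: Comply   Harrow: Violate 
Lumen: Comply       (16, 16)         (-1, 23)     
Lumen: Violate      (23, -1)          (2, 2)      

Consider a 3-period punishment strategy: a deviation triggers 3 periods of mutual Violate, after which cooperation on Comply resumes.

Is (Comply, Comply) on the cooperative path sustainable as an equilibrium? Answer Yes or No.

No

A one-shot deviation gives 23 now, then 2 for 3 periods, then back to 16.
Gain from deviating: (23−16) today; loss: (16−2) in each of the next 3 periods.
No-deviation condition: (16−2)(δ+…+δ^3) ≥ 23−16, i.e. δ+…+δ^3 ≥ 1/2.
At δ = 1/6: δ+…+δ^3 = 0.1991 < 0.5000.
So cooperation is not sustainable.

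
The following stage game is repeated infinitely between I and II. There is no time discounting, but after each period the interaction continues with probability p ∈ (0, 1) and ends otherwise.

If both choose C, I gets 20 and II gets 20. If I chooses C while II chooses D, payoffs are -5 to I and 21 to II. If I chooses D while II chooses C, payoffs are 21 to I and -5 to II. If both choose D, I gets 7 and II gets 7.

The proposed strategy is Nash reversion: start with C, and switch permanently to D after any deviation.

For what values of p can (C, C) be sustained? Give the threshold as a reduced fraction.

Expected cooperation value is 20 + p·20 + p²·20 + … = 20/(1−p); deviation gives 21 + p·7/(1−p).
20 ≥ 21(1−p) + 7p ⇒ 14p ≥ 1 ⇒ p ≥ 1/14.

1/14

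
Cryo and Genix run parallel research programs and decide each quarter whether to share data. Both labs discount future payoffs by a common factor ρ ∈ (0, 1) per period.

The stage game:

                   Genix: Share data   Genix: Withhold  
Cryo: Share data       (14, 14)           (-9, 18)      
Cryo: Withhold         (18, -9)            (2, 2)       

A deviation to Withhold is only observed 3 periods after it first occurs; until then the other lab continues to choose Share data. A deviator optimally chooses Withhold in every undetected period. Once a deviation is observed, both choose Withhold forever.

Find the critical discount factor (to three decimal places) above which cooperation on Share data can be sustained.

Deviating for the 3 undetected periods gains 18−14 = 4 per period over cooperation, then loses 14−2 = 12 per period forever once punishment starts.
Gain: 4(1 + ρ + … + ρ^2); loss: 12·ρ^3/(1−ρ).
No profitable deviation ⇔ 4(1−ρ^3) ≤ 12·ρ^3, i.e. ρ^3 ≥ 4/(4+12) = 1/4.
Hence ρ ≥ (1/4)^(1/3) ≈ 0.630.

0.630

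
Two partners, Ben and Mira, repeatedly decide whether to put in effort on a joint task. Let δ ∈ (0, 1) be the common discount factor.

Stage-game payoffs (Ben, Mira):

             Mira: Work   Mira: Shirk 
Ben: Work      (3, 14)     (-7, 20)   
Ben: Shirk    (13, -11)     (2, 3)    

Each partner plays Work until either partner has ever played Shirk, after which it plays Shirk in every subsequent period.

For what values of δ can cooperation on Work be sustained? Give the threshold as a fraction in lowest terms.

10/11

For Ben: deviation gain 13−3 = 10, per-period punishment loss 3−2 = 1. IC gives δ ≥ 10/11.
For Mira: gain 6, loss 11 per period, so δ ≥ 6/17.
The tighter constraint is Ben's, so cooperation needs δ ≥ 10/11.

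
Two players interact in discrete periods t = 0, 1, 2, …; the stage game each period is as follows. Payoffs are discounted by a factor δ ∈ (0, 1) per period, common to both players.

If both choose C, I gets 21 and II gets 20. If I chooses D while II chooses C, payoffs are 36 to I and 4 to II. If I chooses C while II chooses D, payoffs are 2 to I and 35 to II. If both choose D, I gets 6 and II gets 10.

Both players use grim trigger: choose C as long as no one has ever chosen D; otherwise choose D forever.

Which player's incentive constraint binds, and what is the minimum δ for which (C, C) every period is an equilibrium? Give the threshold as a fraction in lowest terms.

II; δ ≥ 3/5

I: cooperation gives 21 each period; deviation gives 36 once then 6 forever.
  21/(1−δ) ≥ 36 + 6δ/(1−δ) ⇒ δ ≥ 15/30 = 1/2.
II: cooperation gives 20 each period; deviation gives 35 once then 10 forever.
  δ ≥ 15/25 = 3/5.
Both must hold, so the binding constraint is II's: δ ≥ 3/5.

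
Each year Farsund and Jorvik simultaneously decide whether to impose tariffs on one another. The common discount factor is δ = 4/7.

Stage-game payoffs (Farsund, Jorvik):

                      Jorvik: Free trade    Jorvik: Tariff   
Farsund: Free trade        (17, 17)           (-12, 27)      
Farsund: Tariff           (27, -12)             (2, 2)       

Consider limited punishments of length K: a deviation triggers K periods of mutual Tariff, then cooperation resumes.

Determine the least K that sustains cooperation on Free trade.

2

No profitable deviation requires (17−2)(δ+…+δ^K) ≥ 27−17, i.e. δ+…+δ^K ≥ 2/3 ≈ 0.6667.
With δ = 4/7, the partial sums are K=1: 0.5714, K=2: 0.8980.
K = 2 is the first length at which the sum reaches 0.6667.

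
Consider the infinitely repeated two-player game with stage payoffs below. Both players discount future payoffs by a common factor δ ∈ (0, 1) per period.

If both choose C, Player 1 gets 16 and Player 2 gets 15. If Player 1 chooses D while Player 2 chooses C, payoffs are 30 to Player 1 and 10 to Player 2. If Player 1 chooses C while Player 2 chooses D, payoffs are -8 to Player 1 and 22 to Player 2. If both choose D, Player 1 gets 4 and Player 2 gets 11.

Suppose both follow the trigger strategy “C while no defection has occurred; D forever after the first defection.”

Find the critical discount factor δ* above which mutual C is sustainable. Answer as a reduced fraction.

For Player 1: deviation gain 30−16 = 14, per-period punishment loss 16−4 = 12. IC gives δ ≥ 14/26 = 7/13.
For Player 2: gain 7, loss 4 per period, so δ ≥ 7/11.
The tighter constraint is Player 2's, so cooperation needs δ ≥ 7/11.

7/11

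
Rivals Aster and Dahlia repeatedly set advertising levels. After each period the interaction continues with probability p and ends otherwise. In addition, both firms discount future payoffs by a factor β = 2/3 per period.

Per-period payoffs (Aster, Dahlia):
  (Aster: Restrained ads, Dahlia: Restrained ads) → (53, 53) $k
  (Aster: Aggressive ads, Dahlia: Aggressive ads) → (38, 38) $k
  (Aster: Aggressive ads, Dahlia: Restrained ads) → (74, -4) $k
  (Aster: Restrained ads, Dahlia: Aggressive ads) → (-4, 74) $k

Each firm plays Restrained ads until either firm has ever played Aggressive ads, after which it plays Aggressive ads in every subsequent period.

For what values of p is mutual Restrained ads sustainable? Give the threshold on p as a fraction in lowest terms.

With continuation probability p and discount β, the effective per-period discount factor is βp.
Grim-trigger IC: βp ≥ (74−53)/(74−38) = 7/12.
So p ≥ (7/12)/(2/3) = 7/8.

7/8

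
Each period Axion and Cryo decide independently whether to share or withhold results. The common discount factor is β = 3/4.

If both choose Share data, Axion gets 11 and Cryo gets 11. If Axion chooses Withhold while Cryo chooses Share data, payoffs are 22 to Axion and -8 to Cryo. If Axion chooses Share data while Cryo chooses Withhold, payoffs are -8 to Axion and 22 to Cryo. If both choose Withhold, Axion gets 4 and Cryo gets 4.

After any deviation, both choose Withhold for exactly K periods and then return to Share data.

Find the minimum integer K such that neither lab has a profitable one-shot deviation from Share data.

3

Need Σ_{k=1}^{K} β^k ≥ (22−11)/(11−4) = 1.5714 at β = 3/4.
At K = 2 the sum is 1.3125 < 1.5714; at K = 3 it is 1.7344 ≥ 1.5714.
So the minimum punishment length is K = 3.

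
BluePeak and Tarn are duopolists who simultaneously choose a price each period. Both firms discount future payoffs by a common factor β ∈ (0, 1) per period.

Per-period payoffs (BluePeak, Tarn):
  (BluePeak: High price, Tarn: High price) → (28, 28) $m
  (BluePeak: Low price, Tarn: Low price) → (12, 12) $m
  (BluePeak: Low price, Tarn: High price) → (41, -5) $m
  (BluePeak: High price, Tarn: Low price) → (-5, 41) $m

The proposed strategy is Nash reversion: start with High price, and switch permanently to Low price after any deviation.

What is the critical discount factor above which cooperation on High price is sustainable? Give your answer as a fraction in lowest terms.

Cooperation forever yields 28 each period: 28/(1−β).
Deviating yields 41 once, then 12 forever: 41 + 12β/(1−β).
No profitable deviation requires 28/(1−β) ≥ 41 + 12β/(1−β).
Multiplying by (1−β): 28 ≥ 41(1−β) + 12β = 41 − 29β.
So 29β ≥ 13, i.e. β ≥ 13/29.

13/29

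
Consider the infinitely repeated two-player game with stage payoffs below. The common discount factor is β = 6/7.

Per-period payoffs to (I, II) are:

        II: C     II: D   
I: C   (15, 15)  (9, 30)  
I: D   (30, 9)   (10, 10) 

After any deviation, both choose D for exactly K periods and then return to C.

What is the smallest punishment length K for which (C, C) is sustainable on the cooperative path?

Need Σ_{k=1}^{K} β^k ≥ (30−15)/(15−10) = 3.0000 at β = 6/7.
At K = 4 the sum is 2.7613 < 3.0000; at K = 5 it is 3.2240 ≥ 3.0000.
So the minimum punishment length is K = 5.

5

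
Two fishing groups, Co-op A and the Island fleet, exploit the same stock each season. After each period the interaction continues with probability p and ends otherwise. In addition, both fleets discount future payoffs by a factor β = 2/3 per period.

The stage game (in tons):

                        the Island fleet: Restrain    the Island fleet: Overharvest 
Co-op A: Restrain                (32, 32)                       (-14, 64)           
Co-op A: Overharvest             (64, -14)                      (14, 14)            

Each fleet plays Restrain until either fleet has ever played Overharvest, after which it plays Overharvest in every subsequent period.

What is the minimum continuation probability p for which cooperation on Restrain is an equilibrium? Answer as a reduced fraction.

24/25

With continuation probability p and discount β, the effective per-period discount factor is βp.
Grim-trigger IC: βp ≥ (64−32)/(64−14) = 16/25.
So p ≥ (16/25)/(2/3) = 24/25.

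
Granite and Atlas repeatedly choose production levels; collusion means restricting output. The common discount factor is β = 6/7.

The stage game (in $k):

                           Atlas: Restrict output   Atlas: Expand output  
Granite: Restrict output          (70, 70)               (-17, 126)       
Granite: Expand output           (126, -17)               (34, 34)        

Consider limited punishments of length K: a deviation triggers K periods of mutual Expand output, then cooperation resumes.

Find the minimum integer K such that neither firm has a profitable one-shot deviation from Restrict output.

2

IC: β(1−β^K)/(1−β) ≥ (126−70)/(70−34) = 14/9.
With β = 6/7: need 1 − β^K ≥ 14/9·(1−6/7)/(6/7), i.e. β^K ≤ 0.7407.
Since (6/7)^1 = 0.8571 and (6/7)^2 = 0.7347, the smallest such K is 2.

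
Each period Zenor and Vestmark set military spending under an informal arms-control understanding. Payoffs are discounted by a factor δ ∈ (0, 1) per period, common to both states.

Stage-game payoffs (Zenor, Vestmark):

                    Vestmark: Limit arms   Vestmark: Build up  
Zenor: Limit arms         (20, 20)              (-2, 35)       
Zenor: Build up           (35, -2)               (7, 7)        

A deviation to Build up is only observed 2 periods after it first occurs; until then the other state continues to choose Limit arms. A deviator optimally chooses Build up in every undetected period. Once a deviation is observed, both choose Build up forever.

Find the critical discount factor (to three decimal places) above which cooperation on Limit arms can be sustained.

The best deviation is to choose Build up for all 2 undetected periods, earning 35 each, then 7 forever once detected.
Deviation value: 35(1−δ^2)/(1−δ) + 7δ^2/(1−δ); cooperation value: 20/(1−δ).
IC: 20 ≥ 35(1−δ^2) + 7δ^2 = 35 − 28δ^2.
So δ^2 ≥ 15/28, giving δ ≥ (15/28)^(1/2) ≈ 0.732.

0.732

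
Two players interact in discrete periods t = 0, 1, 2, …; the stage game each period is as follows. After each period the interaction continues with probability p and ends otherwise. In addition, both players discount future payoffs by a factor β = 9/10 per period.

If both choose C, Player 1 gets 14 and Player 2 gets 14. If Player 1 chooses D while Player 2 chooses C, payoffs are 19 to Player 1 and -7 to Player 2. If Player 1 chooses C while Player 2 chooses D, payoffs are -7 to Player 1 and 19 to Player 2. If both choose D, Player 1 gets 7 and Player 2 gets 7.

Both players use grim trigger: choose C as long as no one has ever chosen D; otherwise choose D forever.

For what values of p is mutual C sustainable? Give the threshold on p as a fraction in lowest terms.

Expected continuation weight on next period's payoff is β·p = 9/10·p, which plays the role of the discount factor.
Cooperation requires 9/10·p ≥ (19−14)/(19−7) = 5/12, hence p ≥ 25/54.

25/54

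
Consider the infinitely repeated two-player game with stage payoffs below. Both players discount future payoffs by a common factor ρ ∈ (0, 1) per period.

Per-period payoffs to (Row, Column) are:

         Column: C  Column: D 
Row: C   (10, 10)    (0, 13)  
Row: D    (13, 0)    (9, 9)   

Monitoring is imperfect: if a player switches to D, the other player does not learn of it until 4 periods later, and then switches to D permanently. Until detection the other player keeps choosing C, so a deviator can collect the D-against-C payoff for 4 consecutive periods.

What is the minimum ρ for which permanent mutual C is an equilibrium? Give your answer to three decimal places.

0.931

Deviating for the 4 undetected periods gains 13−10 = 3 per period over cooperation, then loses 10−9 = 1 per period forever once punishment starts.
Gain: 3(1 + ρ + … + ρ^3); loss: 1·ρ^4/(1−ρ).
No profitable deviation ⇔ 3(1−ρ^4) ≤ 1·ρ^4, i.e. ρ^4 ≥ 3/(3+1) = 3/4.
Hence ρ ≥ (3/4)^(1/4) ≈ 0.931.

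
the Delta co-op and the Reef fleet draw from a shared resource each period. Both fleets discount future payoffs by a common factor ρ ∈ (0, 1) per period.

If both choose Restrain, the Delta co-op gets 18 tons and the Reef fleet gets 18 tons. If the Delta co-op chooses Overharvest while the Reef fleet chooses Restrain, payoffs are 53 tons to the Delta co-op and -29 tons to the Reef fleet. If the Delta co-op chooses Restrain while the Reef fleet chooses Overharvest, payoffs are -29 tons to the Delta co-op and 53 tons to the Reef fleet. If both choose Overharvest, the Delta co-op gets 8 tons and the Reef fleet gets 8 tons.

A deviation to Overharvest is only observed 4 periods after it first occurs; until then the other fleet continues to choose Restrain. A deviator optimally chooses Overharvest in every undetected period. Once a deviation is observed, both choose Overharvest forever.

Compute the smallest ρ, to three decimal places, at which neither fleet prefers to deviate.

0.939

The best deviation is to choose Overharvest for all 4 undetected periods, earning 53 each, then 8 forever once detected.
Deviation value: 53(1−ρ^4)/(1−ρ) + 8ρ^4/(1−ρ); cooperation value: 18/(1−ρ).
IC: 18 ≥ 53(1−ρ^4) + 8ρ^4 = 53 − 45ρ^4.
So ρ^4 ≥ 35/45 = 7/9, giving ρ ≥ (7/9)^(1/4) ≈ 0.939.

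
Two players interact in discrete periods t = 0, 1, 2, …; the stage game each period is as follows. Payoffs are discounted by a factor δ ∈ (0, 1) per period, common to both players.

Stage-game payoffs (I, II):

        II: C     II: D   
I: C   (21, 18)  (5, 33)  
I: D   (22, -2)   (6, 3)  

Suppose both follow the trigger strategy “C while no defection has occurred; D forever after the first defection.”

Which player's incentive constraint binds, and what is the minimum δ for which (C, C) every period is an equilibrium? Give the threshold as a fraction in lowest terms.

II; δ ≥ 1/2

For I: deviation gain 22−21 = 1, per-period punishment loss 21−6 = 15. IC gives δ ≥ 1/16.
For II: gain 15, loss 15 per period, so δ ≥ 15/30 = 1/2.
The tighter constraint is II's, so cooperation needs δ ≥ 1/2.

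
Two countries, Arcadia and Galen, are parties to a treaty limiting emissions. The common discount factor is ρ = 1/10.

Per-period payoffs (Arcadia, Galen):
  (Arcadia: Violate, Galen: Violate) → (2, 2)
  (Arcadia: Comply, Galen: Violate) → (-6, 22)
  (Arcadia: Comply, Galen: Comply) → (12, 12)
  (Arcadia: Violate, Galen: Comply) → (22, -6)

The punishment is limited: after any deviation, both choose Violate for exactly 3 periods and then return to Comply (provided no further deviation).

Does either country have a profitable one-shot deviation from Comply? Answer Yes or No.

Comparing payoff streams over the 4 periods until play realigns: cooperate → 12(1+ρ+…+ρ^3); deviate → 22 + 2(ρ+…+ρ^3).
Cooperation is sustained iff (12−2)(ρ+…+ρ^3) ≥ 22−12.
ρ+…+ρ^3 = 1/10·(1−(1/10)^3)/(1−1/10) = 0.1110, and (22−12)/(12−2) = 1.0000.
0.1110 < 1.0000, so cooperation is not sustainable.

Yes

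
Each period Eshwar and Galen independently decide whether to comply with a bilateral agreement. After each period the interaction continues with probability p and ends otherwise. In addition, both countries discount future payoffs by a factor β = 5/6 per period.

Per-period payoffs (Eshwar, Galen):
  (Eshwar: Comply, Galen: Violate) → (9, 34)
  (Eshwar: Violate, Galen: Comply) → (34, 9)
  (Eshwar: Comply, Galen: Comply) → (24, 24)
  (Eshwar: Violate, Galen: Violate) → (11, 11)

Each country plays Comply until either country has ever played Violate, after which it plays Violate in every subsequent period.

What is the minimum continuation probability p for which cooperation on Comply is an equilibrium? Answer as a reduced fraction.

12/23

Expected continuation weight on next period's payoff is β·p = 5/6·p, which plays the role of the discount factor.
Cooperation requires 5/6·p ≥ (34−24)/(34−11) = 10/23, hence p ≥ 12/23.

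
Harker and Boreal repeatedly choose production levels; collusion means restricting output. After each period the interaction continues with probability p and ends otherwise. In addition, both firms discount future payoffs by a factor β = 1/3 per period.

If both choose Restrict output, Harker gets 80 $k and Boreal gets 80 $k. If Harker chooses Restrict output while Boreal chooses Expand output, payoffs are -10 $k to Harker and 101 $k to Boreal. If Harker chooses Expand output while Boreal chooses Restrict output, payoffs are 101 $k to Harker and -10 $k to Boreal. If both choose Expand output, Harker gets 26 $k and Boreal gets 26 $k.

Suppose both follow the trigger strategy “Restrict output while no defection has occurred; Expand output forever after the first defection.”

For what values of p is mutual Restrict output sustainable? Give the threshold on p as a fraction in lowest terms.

With continuation probability p and discount β, the effective per-period discount factor is βp.
Grim-trigger IC: βp ≥ (101−80)/(101−26) = 7/25.
So p ≥ (7/25)/(1/3) = 21/25.

21/25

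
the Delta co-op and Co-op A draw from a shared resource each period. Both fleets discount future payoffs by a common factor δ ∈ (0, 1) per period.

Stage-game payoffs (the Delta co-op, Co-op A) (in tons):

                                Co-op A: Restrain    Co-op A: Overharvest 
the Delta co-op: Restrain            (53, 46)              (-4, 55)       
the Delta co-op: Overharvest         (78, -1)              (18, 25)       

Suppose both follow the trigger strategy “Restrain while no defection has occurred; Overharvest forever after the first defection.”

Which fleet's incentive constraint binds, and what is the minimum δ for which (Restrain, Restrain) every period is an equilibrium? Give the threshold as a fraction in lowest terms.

the Delta co-op: cooperation gives 53 each period; deviation gives 78 once then 18 forever.
  53/(1−δ) ≥ 78 + 18δ/(1−δ) ⇒ δ ≥ 25/60 = 5/12.
Co-op A: cooperation gives 46 each period; deviation gives 55 once then 25 forever.
  δ ≥ 9/30 = 3/10.
Both must hold, so the binding constraint is the Delta co-op's: δ ≥ 5/12.

the Delta co-op; δ ≥ 5/12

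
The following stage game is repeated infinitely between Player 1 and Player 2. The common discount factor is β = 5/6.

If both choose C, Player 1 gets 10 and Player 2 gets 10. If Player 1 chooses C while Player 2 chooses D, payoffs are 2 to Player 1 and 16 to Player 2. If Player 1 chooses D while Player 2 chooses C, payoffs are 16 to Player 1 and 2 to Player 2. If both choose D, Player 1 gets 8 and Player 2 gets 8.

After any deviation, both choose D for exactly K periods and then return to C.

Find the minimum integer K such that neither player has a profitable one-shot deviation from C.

6

Need Σ_{k=1}^{K} β^k ≥ (16−10)/(10−8) = 3.0000 at β = 5/6.
At K = 5 the sum is 2.9906 < 3.0000; at K = 6 it is 3.3255 ≥ 3.0000.
So the minimum punishment length is K = 6.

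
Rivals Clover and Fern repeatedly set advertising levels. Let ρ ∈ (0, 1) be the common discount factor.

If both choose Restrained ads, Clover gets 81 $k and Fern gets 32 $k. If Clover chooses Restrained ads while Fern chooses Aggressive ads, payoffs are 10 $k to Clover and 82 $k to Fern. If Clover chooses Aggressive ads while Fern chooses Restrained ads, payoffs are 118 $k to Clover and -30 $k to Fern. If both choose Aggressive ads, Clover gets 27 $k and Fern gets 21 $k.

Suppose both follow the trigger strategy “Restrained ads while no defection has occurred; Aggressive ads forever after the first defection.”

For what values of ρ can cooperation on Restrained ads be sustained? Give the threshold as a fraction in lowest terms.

Clover's threshold: (118−81)/(118−27) = 37/91.
Fern's threshold: (82−32)/(82−21) = 50/61.
37/91 < 50/61, so Fern binds and ρ* = 50/61.

50/61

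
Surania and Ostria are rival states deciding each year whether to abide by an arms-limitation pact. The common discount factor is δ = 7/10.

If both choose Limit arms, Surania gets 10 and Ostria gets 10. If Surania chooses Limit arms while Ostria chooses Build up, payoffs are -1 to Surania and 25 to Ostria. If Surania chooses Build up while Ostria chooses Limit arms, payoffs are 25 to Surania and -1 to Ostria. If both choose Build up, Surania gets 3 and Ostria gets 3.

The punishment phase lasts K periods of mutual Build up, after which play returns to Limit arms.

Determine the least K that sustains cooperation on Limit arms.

Need Σ_{k=1}^{K} δ^k ≥ (25−10)/(10−3) = 2.1429 at δ = 7/10.
At K = 7 the sum is 2.1412 < 2.1429; at K = 8 it is 2.1988 ≥ 2.1429.
So the minimum punishment length is K = 8.

8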